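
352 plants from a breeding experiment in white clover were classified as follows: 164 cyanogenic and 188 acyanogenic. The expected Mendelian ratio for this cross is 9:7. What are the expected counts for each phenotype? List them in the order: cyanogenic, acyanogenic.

Under the 9:7 hypothesis (Σ ratio = 16, N = 352):
  cyanogenic: 352 × 9/16 = 198
  acyanogenic: 352 × 7/16 = 154

198, 154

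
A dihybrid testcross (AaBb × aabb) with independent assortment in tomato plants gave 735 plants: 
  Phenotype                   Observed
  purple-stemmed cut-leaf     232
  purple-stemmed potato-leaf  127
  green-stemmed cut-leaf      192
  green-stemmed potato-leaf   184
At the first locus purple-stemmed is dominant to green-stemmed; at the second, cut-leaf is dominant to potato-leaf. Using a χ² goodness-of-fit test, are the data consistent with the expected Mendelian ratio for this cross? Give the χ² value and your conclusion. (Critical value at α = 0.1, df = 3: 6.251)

30.567; not consistent

A dihybrid testcross with independent assortment gives a 1:1:1:1 ratio.
The 1:1:1:1 ratio has 4 parts, so with N = 735 the expected counts are:
  purple-stemmed cut-leaf: 735 × 1/4 = 183.75
  purple-stemmed potato-leaf: 735 × 1/4 = 183.75
  green-stemmed cut-leaf: 735 × 1/4 = 183.75
  green-stemmed potato-leaf: 735 × 1/4 = 183.75
χ² = Σ (O − E)² / E
  purple-stemmed cut-leaf: (232 − 183.75)² / 183.75 = 12.6697
  purple-stemmed potato-leaf: (127 − 183.75)² / 183.75 = 17.5269
  green-stemmed cut-leaf: (192 − 183.75)² / 183.75 = 0.3704
  green-stemmed potato-leaf: (184 − 183.75)² / 183.75 = 0.0003
χ² = 12.6697 + 17.5269 + 0.3704 + 0.0003 = 30.5673 ≈ 30.567
Degrees of freedom = 4 − 1 = 3; critical value at α = 0.1 is 6.251.
Since 30.567 > 6.251, we reject the null hypothesis — the data do not fit the 1:1:1:1 ratio.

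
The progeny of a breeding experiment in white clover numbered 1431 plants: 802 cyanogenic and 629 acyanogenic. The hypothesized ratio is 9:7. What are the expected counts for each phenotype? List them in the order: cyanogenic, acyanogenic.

804.9375, 626.0625

Total ratio parts = 16. Expected numbers out of 1431:
  cyanogenic: 1431 × 9/16 = 804.9375
  acyanogenic: 1431 × 7/16 = 626.0625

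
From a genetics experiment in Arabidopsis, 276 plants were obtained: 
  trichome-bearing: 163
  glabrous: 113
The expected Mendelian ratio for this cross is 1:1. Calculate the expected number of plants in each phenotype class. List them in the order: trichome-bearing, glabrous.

Under the 1:1 hypothesis (Σ ratio = 2, N = 276):
  trichome-bearing: 276 × 1/2 = 138
  glabrous: 276 × 1/2 = 138

138, 138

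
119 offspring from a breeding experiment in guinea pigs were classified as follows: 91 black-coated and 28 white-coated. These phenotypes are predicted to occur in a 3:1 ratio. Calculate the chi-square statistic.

0.137

The 3:1 ratio has 4 parts, so with N = 119 the expected counts are:
  black-coated: 119 × 3/4 = 89.25
  white-coated: 119 × 1/4 = 29.75
χ² = Σ (O − E)² / E
  black-coated: (91 − 89.25)² / 89.25 = 0.0343
  white-coated: (28 − 29.75)² / 29.75 = 0.1029
χ² = 0.0343 + 0.1029 = 0.1372 ≈ 0.137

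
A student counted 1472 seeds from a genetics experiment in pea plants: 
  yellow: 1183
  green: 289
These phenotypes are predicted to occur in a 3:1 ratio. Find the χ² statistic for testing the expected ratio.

The 3:1 ratio has 4 parts, so with N = 1472 the expected counts are:
  yellow: 1472 × 3/4 = 1104
  green: 1472 × 1/4 = 368
χ² = Σ (O − E)² / E
  yellow: (1183 − 1104)² / 1104 = 5.6531
  green: (289 − 368)² / 368 = 16.9592
χ² = 5.6531 + 16.9592 = 22.6123 ≈ 22.612

22.612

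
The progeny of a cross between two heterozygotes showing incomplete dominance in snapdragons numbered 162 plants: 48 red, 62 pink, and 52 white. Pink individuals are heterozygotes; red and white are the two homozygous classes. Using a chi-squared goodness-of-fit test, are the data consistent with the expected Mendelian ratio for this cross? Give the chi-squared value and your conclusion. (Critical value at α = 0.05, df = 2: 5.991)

9.111; not consistent

With incomplete dominance, a heterozygote × heterozygote cross gives a 1:2:1 phenotypic ratio.
Total ratio parts = 4. Expected numbers out of 162:
  red: 162 × 1/4 = 40.5
  pink: 162 × 2/4 = 81
  white: 162 × 1/4 = 40.5
χ² = Σ (O − E)² / E
  red: (48 − 40.5)² / 40.5 = 1.3889
  pink: (62 − 81)² / 81 = 4.4568
  white: (52 − 40.5)² / 40.5 = 3.2654
χ² = 1.3889 + 4.4568 + 3.2654 = 9.1111 ≈ 9.111
Degrees of freedom = 3 − 1 = 2; critical value at α = 0.05 is 5.991.
Since 9.111 > 5.991, we reject the null hypothesis — the data do not fit the 1:2:1 ratio.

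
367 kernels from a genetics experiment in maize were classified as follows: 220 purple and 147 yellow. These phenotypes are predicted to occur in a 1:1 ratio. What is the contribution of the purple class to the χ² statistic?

Under the 1:1 hypothesis (Σ ratio = 2, N = 367):
  purple: 367 × 1/2 = 183.5
  yellow: 367 × 1/2 = 183.5
Contribution of purple: (220 − 183.5)² / 183.5 = 7.2602

7.260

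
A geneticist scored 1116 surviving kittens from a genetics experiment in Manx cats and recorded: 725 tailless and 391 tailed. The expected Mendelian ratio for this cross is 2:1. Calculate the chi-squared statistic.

1.456

Total ratio parts = 3. Expected numbers out of 1116:
  tailless: 1116 × 2/3 = 744
  tailed: 1116 × 1/3 = 372
χ² = Σ (O − E)² / E
  tailless: (725 − 744)² / 744 = 0.4852
  tailed: (391 − 372)² / 372 = 0.9704
χ² = 0.4852 + 0.9704 = 1.4556 ≈ 1.456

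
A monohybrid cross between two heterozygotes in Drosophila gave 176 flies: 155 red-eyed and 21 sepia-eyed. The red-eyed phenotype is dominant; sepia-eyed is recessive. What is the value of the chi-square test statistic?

For a monohybrid cross between heterozygotes with complete dominance, the expected phenotypic ratio is 3:1.
Under the 3:1 hypothesis (Σ ratio = 4, N = 176):
  red-eyed: 176 × 3/4 = 132
  sepia-eyed: 176 × 1/4 = 44
χ² = Σ (O − E)² / E
  red-eyed: (155 − 132)² / 132 = 4.0076
  sepia-eyed: (21 − 44)² / 44 = 12.0227
χ² = 4.0076 + 12.0227 = 16.0303 ≈ 16.030

16.030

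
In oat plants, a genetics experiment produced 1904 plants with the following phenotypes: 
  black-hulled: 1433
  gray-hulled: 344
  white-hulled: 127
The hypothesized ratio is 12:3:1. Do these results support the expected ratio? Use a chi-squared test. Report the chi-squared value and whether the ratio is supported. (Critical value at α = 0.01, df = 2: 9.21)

1.029; consistent

The 12:3:1 ratio has 16 parts, so with N = 1904 the expected counts are:
  black-hulled: 1904 × 12/16 = 1428
  gray-hulled: 1904 × 3/16 = 357
  white-hulled: 1904 × 1/16 = 119
χ² = Σ (O − E)² / E
  black-hulled: (1433 − 1428)² / 1428 = 0.0175
  gray-hulled: (344 − 357)² / 357 = 0.4734
  white-hulled: (127 − 119)² / 119 = 0.5378
χ² = 0.0175 + 0.4734 + 0.5378 = 1.0287 ≈ 1.029
Degrees of freedom = 3 − 1 = 2; critical value at α = 0.01 is 9.21.
Since 1.029 < 9.21, we fail to reject the null hypothesis — the data are consistent with the 12:3:1 ratio.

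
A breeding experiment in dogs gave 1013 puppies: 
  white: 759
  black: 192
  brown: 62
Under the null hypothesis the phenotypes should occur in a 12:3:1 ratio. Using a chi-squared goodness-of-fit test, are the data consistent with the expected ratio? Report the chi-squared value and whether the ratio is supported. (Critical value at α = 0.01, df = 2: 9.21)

0.050; consistent

Under the 12:3:1 hypothesis (Σ ratio = 16, N = 1013):
  white: 1013 × 12/16 = 759.75
  black: 1013 × 3/16 = 189.9375
  brown: 1013 × 1/16 = 63.3125
χ² = Σ (O − E)² / E
  white: (759 − 759.75)² / 759.75 = 0.0007
  black: (192 − 189.9375)² / 189.9375 = 0.0224
  brown: (62 − 63.3125)² / 63.3125 = 0.0272
χ² = 0.0007 + 0.0224 + 0.0272 = 0.0503 ≈ 0.050
Degrees of freedom = 3 − 1 = 2; critical value at α = 0.01 is 9.21.
Since 0.050 < 9.21, we fail to reject the null hypothesis — the data are consistent with the 12:3:1 ratio.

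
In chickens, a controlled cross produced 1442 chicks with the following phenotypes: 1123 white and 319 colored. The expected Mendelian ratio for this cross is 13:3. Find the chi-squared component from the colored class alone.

8.745

The 13:3 ratio has 16 parts, so with N = 1442 the expected counts are:
  white: 1442 × 13/16 = 1171.625
  colored: 1442 × 3/16 = 270.375
Contribution of colored: (319 − 270.375)² / 270.375 = 8.7449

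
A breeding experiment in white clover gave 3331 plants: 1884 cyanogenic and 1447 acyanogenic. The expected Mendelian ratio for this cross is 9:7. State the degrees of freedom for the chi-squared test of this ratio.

A goodness-of-fit test with 2 phenotype classes has df = 2 − 1 = 1.

1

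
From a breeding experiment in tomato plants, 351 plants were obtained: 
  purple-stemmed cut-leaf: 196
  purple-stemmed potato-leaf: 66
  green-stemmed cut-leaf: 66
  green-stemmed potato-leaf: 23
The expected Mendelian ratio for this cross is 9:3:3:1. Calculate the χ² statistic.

0.063

The 9:3:3:1 ratio has 16 parts, so with N = 351 the expected counts are:
  purple-stemmed cut-leaf: 351 × 9/16 = 197.4375
  purple-stemmed potato-leaf: 351 × 3/16 = 65.8125
  green-stemmed cut-leaf: 351 × 3/16 = 65.8125
  green-stemmed potato-leaf: 351 × 1/16 = 21.9375
χ² = Σ (O − E)² / E
  purple-stemmed cut-leaf: (196 − 197.4375)² / 197.4375 = 0.0105
  purple-stemmed potato-leaf: (66 − 65.8125)² / 65.8125 = 0.0005
  green-stemmed cut-leaf: (66 − 65.8125)² / 65.8125 = 0.0005
  green-stemmed potato-leaf: (23 − 21.9375)² / 21.9375 = 0.0515
χ² = 0.0105 + 0.0005 + 0.0005 + 0.0515 = 0.063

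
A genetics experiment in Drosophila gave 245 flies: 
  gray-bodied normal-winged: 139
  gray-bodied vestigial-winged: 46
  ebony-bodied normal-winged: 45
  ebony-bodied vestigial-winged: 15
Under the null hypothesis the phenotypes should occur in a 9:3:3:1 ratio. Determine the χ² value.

Total ratio parts = 16. Expected numbers out of 245:
  gray-bodied normal-winged: 245 × 9/16 = 137.8125
  gray-bodied vestigial-winged: 245 × 3/16 = 45.9375
  ebony-bodied normal-winged: 245 × 3/16 = 45.9375
  ebony-bodied vestigial-winged: 245 × 1/16 = 15.3125
χ² = Σ (O − E)² / E
  gray-bodied normal-winged: (139 − 137.8125)² / 137.8125 = 0.0102
  gray-bodied vestigial-winged: (46 − 45.9375)² / 45.9375 = 0.0001
  ebony-bodied normal-winged: (45 − 45.9375)² / 45.9375 = 0.0191
  ebony-bodied vestigial-winged: (15 − 15.3125)² / 15.3125 = 0.0064
χ² = 0.0102 + 0.0001 + 0.0191 + 0.0064 = 0.0358 ≈ 0.036

0.036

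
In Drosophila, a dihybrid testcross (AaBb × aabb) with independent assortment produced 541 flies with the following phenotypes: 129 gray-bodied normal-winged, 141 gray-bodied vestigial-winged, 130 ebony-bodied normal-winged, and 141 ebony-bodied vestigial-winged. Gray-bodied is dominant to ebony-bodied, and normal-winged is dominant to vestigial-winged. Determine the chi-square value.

A dihybrid testcross with independent assortment gives a 1:1:1:1 ratio.
Under the 1:1:1:1 hypothesis (Σ ratio = 4, N = 541):
  gray-bodied normal-winged: 541 × 1/4 = 135.25
  gray-bodied vestigial-winged: 541 × 1/4 = 135.25
  ebony-bodied normal-winged: 541 × 1/4 = 135.25
  ebony-bodied vestigial-winged: 541 × 1/4 = 135.25
χ² = Σ (O − E)² / E
  gray-bodied normal-winged: (129 − 135.25)² / 135.25 = 0.2888
  gray-bodied vestigial-winged: (141 − 135.25)² / 135.25 = 0.2445
  ebony-bodied normal-winged: (130 − 135.25)² / 135.25 = 0.2038
  ebony-bodied vestigial-winged: (141 − 135.25)² / 135.25 = 0.2445
χ² = 0.2888 + 0.2445 + 0.2038 + 0.2445 = 0.9816 ≈ 0.982

0.982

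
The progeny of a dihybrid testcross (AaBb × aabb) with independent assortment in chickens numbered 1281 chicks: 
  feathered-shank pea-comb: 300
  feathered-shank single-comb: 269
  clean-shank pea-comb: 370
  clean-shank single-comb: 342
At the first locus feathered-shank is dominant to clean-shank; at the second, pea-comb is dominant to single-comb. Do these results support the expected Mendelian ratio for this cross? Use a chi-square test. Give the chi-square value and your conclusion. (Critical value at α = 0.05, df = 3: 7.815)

A dihybrid testcross with independent assortment gives a 1:1:1:1 ratio.
Expected counts for N = 1281 under a 1:1:1:1 ratio (total parts = 4):
  feathered-shank pea-comb: 1281 × 1/4 = 320.25
  feathered-shank single-comb: 1281 × 1/4 = 320.25
  clean-shank pea-comb: 1281 × 1/4 = 320.25
  clean-shank single-comb: 1281 × 1/4 = 320.25
χ² = Σ (O − E)² / E
  feathered-shank pea-comb: (300 − 320.25)² / 320.25 = 1.2804
  feathered-shank single-comb: (269 − 320.25)² / 320.25 = 8.2016
  clean-shank pea-comb: (370 − 320.25)² / 320.25 = 7.7285
  clean-shank single-comb: (342 − 320.25)² / 320.25 = 1.4772
χ² = 1.2804 + 8.2016 + 7.7285 + 1.4772 = 18.6877 ≈ 18.688
Degrees of freedom = 4 − 1 = 3; critical value at α = 0.05 is 7.815.
Since 18.688 > 7.815, we reject the null hypothesis — the data do not fit the 1:1:1:1 ratio.

18.688; not consistent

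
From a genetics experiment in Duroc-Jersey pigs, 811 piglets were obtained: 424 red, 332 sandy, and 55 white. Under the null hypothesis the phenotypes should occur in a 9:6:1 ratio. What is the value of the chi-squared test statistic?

Total ratio parts = 16. Expected numbers out of 811:
  red: 811 × 9/16 = 456.1875
  sandy: 811 × 6/16 = 304.125
  white: 811 × 1/16 = 50.6875
χ² = Σ (O − E)² / E
  red: (424 − 456.1875)² / 456.1875 = 2.2711
  sandy: (332 − 304.125)² / 304.125 = 2.5549
  white: (55 − 50.6875)² / 50.6875 = 0.3669
χ² = 2.2711 + 2.5549 + 0.3669 = 5.1929 ≈ 5.193

5.193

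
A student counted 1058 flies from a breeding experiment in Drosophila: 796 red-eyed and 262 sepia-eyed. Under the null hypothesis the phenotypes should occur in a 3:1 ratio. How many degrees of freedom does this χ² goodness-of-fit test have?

A goodness-of-fit test with 2 phenotype classes has df = 2 − 1 = 1.

1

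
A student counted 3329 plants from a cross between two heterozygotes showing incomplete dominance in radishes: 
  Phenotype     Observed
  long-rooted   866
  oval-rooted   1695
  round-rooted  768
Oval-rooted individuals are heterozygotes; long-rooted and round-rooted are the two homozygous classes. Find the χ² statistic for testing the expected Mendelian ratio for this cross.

6.888

With incomplete dominance, a heterozygote × heterozygote cross gives a 1:2:1 phenotypic ratio.
Total ratio parts = 4. Expected numbers out of 3329:
  long-rooted: 3329 × 1/4 = 832.25
  oval-rooted: 3329 × 2/4 = 1664.5
  round-rooted: 3329 × 1/4 = 832.25
χ² = Σ (O − E)² / E
  long-rooted: (866 − 832.25)² / 832.25 = 1.3687
  oval-rooted: (1695 − 1664.5)² / 1664.5 = 0.5589
  round-rooted: (768 − 832.25)² / 832.25 = 4.9601
χ² = 1.3687 + 0.5589 + 4.9601 = 6.8877 ≈ 6.888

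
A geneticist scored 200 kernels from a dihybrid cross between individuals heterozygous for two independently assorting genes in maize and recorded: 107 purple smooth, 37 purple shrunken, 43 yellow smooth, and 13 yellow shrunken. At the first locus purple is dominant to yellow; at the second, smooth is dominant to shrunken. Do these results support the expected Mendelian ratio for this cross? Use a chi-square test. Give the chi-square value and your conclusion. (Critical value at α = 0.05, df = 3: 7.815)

A dihybrid F₂ with independent assortment and complete dominance at both loci gives a 9:3:3:1 phenotypic ratio.
Total ratio parts = 16. Expected numbers out of 200:
  purple smooth: 200 × 9/16 = 112.5
  purple shrunken: 200 × 3/16 = 37.5
  yellow smooth: 200 × 3/16 = 37.5
  yellow shrunken: 200 × 1/16 = 12.5
χ² = Σ (O − E)² / E
  purple smooth: (107 − 112.5)² / 112.5 = 0.2689
  purple shrunken: (37 − 37.5)² / 37.5 = 0.0067
  yellow smooth: (43 − 37.5)² / 37.5 = 0.8067
  yellow shrunken: (13 − 12.5)² / 12.5 = 0.0200
χ² = 0.2689 + 0.0067 + 0.8067 + 0.0200 = 1.1023 ≈ 1.102
Degrees of freedom = 4 − 1 = 3; critical value at α = 0.05 is 7.815.
Since 1.102 < 7.815, we fail to reject the null hypothesis — the data are consistent with the 9:3:3:1 ratio.

1.102; consistent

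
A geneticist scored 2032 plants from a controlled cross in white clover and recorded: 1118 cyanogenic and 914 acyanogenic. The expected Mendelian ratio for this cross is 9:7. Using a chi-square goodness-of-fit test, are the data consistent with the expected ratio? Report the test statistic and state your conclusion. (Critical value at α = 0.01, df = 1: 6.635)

Under the 9:7 hypothesis (Σ ratio = 16, N = 2032):
  cyanogenic: 2032 × 9/16 = 1143
  acyanogenic: 2032 × 7/16 = 889
χ² = Σ (O − E)² / E
  cyanogenic: (1118 − 1143)² / 1143 = 0.5468
  acyanogenic: (914 − 889)² / 889 = 0.7030
χ² = 0.5468 + 0.7030 = 1.2498 ≈ 1.250
Degrees of freedom = 2 − 1 = 1; critical value at α = 0.01 is 6.635.
Since 1.250 < 6.635, we fail to reject the null hypothesis — the data are consistent with the 9:7 ratio.

1.250; consistent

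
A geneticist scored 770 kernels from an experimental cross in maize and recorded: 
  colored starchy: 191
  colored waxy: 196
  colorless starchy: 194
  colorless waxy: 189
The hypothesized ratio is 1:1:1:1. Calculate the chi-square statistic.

0.151

Under the 1:1:1:1 hypothesis (Σ ratio = 4, N = 770):
  colored starchy: 770 × 1/4 = 192.5
  colored waxy: 770 × 1/4 = 192.5
  colorless starchy: 770 × 1/4 = 192.5
  colorless waxy: 770 × 1/4 = 192.5
χ² = Σ (O − E)² / E
  colored starchy: (191 − 192.5)² / 192.5 = 0.0117
  colored waxy: (196 − 192.5)² / 192.5 = 0.0636
  colorless starchy: (194 − 192.5)² / 192.5 = 0.0117
  colorless waxy: (189 − 192.5)² / 192.5 = 0.0636
χ² = 0.0117 + 0.0636 + 0.0117 + 0.0636 = 0.1506 ≈ 0.151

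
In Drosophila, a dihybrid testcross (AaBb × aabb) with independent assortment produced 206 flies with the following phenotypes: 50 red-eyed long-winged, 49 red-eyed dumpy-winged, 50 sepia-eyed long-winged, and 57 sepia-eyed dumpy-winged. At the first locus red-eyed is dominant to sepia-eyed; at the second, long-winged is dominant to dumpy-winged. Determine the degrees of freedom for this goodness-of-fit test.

3

A dihybrid testcross with independent assortment gives a 1:1:1:1 ratio.
A goodness-of-fit test with 4 phenotype classes has df = 4 − 1 = 3.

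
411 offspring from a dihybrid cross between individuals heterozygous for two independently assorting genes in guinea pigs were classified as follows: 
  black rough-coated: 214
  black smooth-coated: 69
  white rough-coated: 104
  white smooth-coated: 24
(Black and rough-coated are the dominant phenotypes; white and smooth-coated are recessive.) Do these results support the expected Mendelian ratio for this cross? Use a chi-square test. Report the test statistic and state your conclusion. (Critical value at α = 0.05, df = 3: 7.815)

A dihybrid F₂ with independent assortment and complete dominance at both loci gives a 9:3:3:1 phenotypic ratio.
The 9:3:3:1 ratio has 16 parts, so with N = 411 the expected counts are:
  black rough-coated: 411 × 9/16 = 231.1875
  black smooth-coated: 411 × 3/16 = 77.0625
  white rough-coated: 411 × 3/16 = 77.0625
  white smooth-coated: 411 × 1/16 = 25.6875
χ² = Σ (O − E)² / E
  black rough-coated: (214 − 231.1875)² / 231.1875 = 1.2778
  black smooth-coated: (69 − 77.0625)² / 77.0625 = 0.8435
  white rough-coated: (104 − 77.0625)² / 77.0625 = 9.4161
  white smooth-coated: (24 − 25.6875)² / 25.6875 = 0.1109
χ² = 1.2778 + 0.8435 + 9.4161 + 0.1109 = 11.6483 ≈ 11.648
Degrees of freedom = 4 − 1 = 3; critical value at α = 0.05 is 7.815.
Since 11.648 > 7.815, we reject the null hypothesis — the data do not fit the 9:3:3:1 ratio.

11.648; not consistent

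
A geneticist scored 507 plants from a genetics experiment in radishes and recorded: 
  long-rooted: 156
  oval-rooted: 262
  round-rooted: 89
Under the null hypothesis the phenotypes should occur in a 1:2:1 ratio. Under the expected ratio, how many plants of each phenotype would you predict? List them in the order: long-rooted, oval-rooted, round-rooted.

126.75, 253.5, 126.75

Under the 1:2:1 hypothesis (Σ ratio = 4, N = 507):
  long-rooted: 507 × 1/4 = 126.75
  oval-rooted: 507 × 2/4 = 253.5
  round-rooted: 507 × 1/4 = 126.75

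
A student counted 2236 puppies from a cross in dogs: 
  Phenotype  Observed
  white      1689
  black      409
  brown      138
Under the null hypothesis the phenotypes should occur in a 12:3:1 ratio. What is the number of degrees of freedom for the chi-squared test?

2

A goodness-of-fit test with 3 phenotype classes has df = 3 − 1 = 2.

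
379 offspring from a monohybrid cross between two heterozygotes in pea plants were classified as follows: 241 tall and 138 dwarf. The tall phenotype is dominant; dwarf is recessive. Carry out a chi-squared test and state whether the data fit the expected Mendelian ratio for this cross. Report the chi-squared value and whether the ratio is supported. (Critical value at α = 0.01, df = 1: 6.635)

26.323; not consistent

For a monohybrid cross between heterozygotes with complete dominance, the expected phenotypic ratio is 3:1.
The 3:1 ratio has 4 parts, so with N = 379 the expected counts are:
  tall: 379 × 3/4 = 284.25
  dwarf: 379 × 1/4 = 94.75
χ² = Σ (O − E)² / E
  tall: (241 − 284.25)² / 284.25 = 6.5807
  dwarf: (138 − 94.75)² / 94.75 = 19.7421
χ² = 6.5807 + 19.7421 = 26.3228 ≈ 26.323
Degrees of freedom = 2 − 1 = 1; critical value at α = 0.01 is 6.635.
Since 26.323 > 6.635, we reject the null hypothesis — the data do not fit the 3:1 ratio.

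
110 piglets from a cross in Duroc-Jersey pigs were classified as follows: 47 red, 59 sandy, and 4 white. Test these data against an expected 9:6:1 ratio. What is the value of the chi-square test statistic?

Total ratio parts = 16. Expected numbers out of 110:
  red: 110 × 9/16 = 61.875
  sandy: 110 × 6/16 = 41.25
  white: 110 × 1/16 = 6.875
χ² = Σ (O − E)² / E
  red: (47 − 61.875)² / 61.875 = 3.5760
  sandy: (59 − 41.25)² / 41.25 = 7.6379
  white: (4 − 6.875)² / 6.875 = 1.2023
χ² = 3.5760 + 7.6379 + 1.2023 = 12.4162 ≈ 12.416

12.416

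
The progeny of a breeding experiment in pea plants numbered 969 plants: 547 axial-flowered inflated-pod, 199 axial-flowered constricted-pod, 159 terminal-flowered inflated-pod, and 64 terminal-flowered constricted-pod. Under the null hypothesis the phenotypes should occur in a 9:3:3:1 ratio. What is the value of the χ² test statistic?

Total ratio parts = 16. Expected numbers out of 969:
  axial-flowered inflated-pod: 969 × 9/16 = 545.0625
  axial-flowered constricted-pod: 969 × 3/16 = 181.6875
  terminal-flowered inflated-pod: 969 × 3/16 = 181.6875
  terminal-flowered constricted-pod: 969 × 1/16 = 60.5625
χ² = Σ (O − E)² / E
  axial-flowered inflated-pod: (547 − 545.0625)² / 545.0625 = 0.0069
  axial-flowered constricted-pod: (199 − 181.6875)² / 181.6875 = 1.6497
  terminal-flowered inflated-pod: (159 − 181.6875)² / 181.6875 = 2.8330
  terminal-flowered constricted-pod: (64 − 60.5625)² / 60.5625 = 0.1951
χ² = 0.0069 + 1.6497 + 2.8330 + 0.1951 = 4.6847 ≈ 4.685

4.685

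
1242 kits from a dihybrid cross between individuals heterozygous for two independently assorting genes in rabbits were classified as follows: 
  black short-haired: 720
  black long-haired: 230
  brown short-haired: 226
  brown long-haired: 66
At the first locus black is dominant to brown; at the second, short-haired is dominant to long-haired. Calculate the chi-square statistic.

2.633

A dihybrid F₂ with independent assortment and complete dominance at both loci gives a 9:3:3:1 phenotypic ratio.
The 9:3:3:1 ratio has 16 parts, so with N = 1242 the expected counts are:
  black short-haired: 1242 × 9/16 = 698.625
  black long-haired: 1242 × 3/16 = 232.875
  brown short-haired: 1242 × 3/16 = 232.875
  brown long-haired: 1242 × 1/16 = 77.625
χ² = Σ (O − E)² / E
  black short-haired: (720 − 698.625)² / 698.625 = 0.6540
  black long-haired: (230 − 232.875)² / 232.875 = 0.0355
  brown short-haired: (226 − 232.875)² / 232.875 = 0.2030
  brown long-haired: (66 − 77.625)² / 77.625 = 1.7409
χ² = 0.6540 + 0.0355 + 0.2030 + 1.7409 = 2.6334 ≈ 2.633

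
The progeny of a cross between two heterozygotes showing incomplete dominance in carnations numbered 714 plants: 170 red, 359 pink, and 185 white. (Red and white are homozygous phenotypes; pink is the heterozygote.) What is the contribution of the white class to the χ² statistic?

0.237

With incomplete dominance, a heterozygote × heterozygote cross gives a 1:2:1 phenotypic ratio.
Total ratio parts = 4. Expected numbers out of 714:
  red: 714 × 1/4 = 178.5
  pink: 714 × 2/4 = 357
  white: 714 × 1/4 = 178.5
Contribution of white: (185 − 178.5)² / 178.5 = 0.2367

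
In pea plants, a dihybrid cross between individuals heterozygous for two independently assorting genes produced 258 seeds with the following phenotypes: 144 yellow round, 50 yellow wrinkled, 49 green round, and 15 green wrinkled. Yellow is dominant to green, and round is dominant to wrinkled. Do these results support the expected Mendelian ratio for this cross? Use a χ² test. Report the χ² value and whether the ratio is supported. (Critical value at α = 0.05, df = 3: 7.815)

0.150; consistent

A dihybrid F₂ with independent assortment and complete dominance at both loci gives a 9:3:3:1 phenotypic ratio.
The 9:3:3:1 ratio has 16 parts, so with N = 258 the expected counts are:
  yellow round: 258 × 9/16 = 145.125
  yellow wrinkled: 258 × 3/16 = 48.375
  green round: 258 × 3/16 = 48.375
  green wrinkled: 258 × 1/16 = 16.125
χ² = Σ (O − E)² / E
  yellow round: (144 − 145.125)² / 145.125 = 0.0087
  yellow wrinkled: (50 − 48.375)² / 48.375 = 0.0546
  green round: (49 − 48.375)² / 48.375 = 0.0081
  green wrinkled: (15 − 16.125)² / 16.125 = 0.0785
χ² = 0.0087 + 0.0546 + 0.0081 + 0.0785 = 0.1499 ≈ 0.150
Degrees of freedom = 4 − 1 = 3; critical value at α = 0.05 is 7.815.
Since 0.150 < 7.815, we fail to reject the null hypothesis — the data are consistent with the 9:3:3:1 ratio.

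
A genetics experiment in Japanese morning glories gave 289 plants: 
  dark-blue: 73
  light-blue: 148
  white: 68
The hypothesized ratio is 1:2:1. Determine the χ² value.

The 1:2:1 ratio has 4 parts, so with N = 289 the expected counts are:
  dark-blue: 289 × 1/4 = 72.25
  light-blue: 289 × 2/4 = 144.5
  white: 289 × 1/4 = 72.25
χ² = Σ (O − E)² / E
  dark-blue: (73 − 72.25)² / 72.25 = 0.0078
  light-blue: (148 − 144.5)² / 144.5 = 0.0848
  white: (68 − 72.25)² / 72.25 = 0.2500
χ² = 0.0078 + 0.0848 + 0.2500 = 0.3426 ≈ 0.343

0.343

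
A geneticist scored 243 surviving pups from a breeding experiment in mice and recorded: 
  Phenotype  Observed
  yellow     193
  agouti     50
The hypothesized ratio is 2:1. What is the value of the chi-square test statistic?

Expected counts for N = 243 under a 2:1 ratio (total parts = 3):
  yellow: 243 × 2/3 = 162
  agouti: 243 × 1/3 = 81
χ² = Σ (O − E)² / E
  yellow: (193 − 162)² / 162 = 5.9321
  agouti: (50 − 81)² / 81 = 11.8642
χ² = 5.9321 + 11.8642 = 17.7963 ≈ 17.796

17.796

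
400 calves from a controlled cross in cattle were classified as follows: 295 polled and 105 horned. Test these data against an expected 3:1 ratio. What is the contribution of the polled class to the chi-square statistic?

Total ratio parts = 4. Expected numbers out of 400:
  polled: 400 × 3/4 = 300
  horned: 400 × 1/4 = 100
Contribution of polled: (295 − 300)² / 300 = 0.0833

0.083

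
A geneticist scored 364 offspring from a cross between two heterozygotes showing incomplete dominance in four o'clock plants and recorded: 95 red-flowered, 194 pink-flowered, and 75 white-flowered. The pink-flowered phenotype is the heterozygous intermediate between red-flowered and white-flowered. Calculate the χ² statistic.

With incomplete dominance, a heterozygote × heterozygote cross gives a 1:2:1 phenotypic ratio.
Total ratio parts = 4. Expected numbers out of 364:
  red-flowered: 364 × 1/4 = 91
  pink-flowered: 364 × 2/4 = 182
  white-flowered: 364 × 1/4 = 91
χ² = Σ (O − E)² / E
  red-flowered: (95 − 91)² / 91 = 0.1758
  pink-flowered: (194 − 182)² / 182 = 0.7912
  white-flowered: (75 − 91)² / 91 = 2.8132
χ² = 0.1758 + 0.7912 + 2.8132 = 3.7802 ≈ 3.780

3.780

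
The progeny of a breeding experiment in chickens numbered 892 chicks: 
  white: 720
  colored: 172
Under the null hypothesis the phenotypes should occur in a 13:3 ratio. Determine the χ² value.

0.166

Under the 13:3 hypothesis (Σ ratio = 16, N = 892):
  white: 892 × 13/16 = 724.75
  colored: 892 × 3/16 = 167.25
χ² = Σ (O − E)² / E
  white: (720 − 724.75)² / 724.75 = 0.0311
  colored: (172 − 167.25)² / 167.25 = 0.1349
χ² = 0.0311 + 0.1349 = 0.166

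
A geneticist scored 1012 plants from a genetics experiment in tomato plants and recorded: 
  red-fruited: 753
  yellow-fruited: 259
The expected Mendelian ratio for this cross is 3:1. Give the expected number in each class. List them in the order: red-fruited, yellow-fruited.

759, 253

Total ratio parts = 4. Expected numbers out of 1012:
  red-fruited: 1012 × 3/4 = 759
  yellow-fruited: 1012 × 1/4 = 253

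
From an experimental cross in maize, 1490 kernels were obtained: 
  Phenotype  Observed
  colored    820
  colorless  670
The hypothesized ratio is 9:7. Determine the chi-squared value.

0.896

The 9:7 ratio has 16 parts, so with N = 1490 the expected counts are:
  colored: 1490 × 9/16 = 838.125
  colorless: 1490 × 7/16 = 651.875
χ² = Σ (O − E)² / E
  colored: (820 − 838.125)² / 838.125 = 0.3920
  colorless: (670 − 651.875)² / 651.875 = 0.5040
χ² = 0.3920 + 0.5040 = 0.896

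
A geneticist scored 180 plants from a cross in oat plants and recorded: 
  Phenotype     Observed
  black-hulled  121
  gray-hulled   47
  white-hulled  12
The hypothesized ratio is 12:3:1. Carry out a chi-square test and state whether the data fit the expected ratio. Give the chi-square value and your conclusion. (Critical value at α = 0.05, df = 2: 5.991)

The 12:3:1 ratio has 16 parts, so with N = 180 the expected counts are:
  black-hulled: 180 × 12/16 = 135
  gray-hulled: 180 × 3/16 = 33.75
  white-hulled: 180 × 1/16 = 11.25
χ² = Σ (O − E)² / E
  black-hulled: (121 − 135)² / 135 = 1.4519
  gray-hulled: (47 − 33.75)² / 33.75 = 5.2019
  white-hulled: (12 − 11.25)² / 11.25 = 0.0500
χ² = 1.4519 + 5.2019 + 0.0500 = 6.7038 ≈ 6.704
Degrees of freedom = 3 − 1 = 2; critical value at α = 0.05 is 5.991.
Since 6.704 > 5.991, we reject the null hypothesis — the data do not fit the 12:3:1 ratio.

6.704; not consistent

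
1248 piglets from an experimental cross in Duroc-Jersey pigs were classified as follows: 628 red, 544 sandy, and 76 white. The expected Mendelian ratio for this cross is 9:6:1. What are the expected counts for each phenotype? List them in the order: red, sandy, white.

702, 468, 78

The 9:6:1 ratio has 16 parts, so with N = 1248 the expected counts are:
  red: 1248 × 9/16 = 702
  sandy: 1248 × 6/16 = 468
  white: 1248 × 1/16 = 78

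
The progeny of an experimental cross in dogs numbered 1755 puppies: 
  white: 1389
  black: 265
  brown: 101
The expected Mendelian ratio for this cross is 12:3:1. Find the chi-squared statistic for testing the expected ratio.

17.181

Under the 12:3:1 hypothesis (Σ ratio = 16, N = 1755):
  white: 1755 × 12/16 = 1316.25
  black: 1755 × 3/16 = 329.0625
  brown: 1755 × 1/16 = 109.6875
χ² = Σ (O − E)² / E
  white: (1389 − 1316.25)² / 1316.25 = 4.0209
  black: (265 − 329.0625)² / 329.0625 = 12.4718
  brown: (101 − 109.6875)² / 109.6875 = 0.6881
χ² = 4.0209 + 12.4718 + 0.6881 = 17.1808 ≈ 17.181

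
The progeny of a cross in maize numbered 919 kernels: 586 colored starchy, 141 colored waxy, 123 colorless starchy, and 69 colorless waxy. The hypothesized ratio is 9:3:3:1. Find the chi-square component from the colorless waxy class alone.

2.328

The 9:3:3:1 ratio has 16 parts, so with N = 919 the expected counts are:
  colored starchy: 919 × 9/16 = 516.9375
  colored waxy: 919 × 3/16 = 172.3125
  colorless starchy: 919 × 3/16 = 172.3125
  colorless waxy: 919 × 1/16 = 57.4375
Contribution of colorless waxy: (69 − 57.4375)² / 57.4375 = 2.3276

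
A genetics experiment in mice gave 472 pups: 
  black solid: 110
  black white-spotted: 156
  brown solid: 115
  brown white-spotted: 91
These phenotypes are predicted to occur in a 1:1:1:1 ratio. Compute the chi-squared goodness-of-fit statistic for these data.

Total ratio parts = 4. Expected numbers out of 472:
  black solid: 472 × 1/4 = 118
  black white-spotted: 472 × 1/4 = 118
  brown solid: 472 × 1/4 = 118
  brown white-spotted: 472 × 1/4 = 118
χ² = Σ (O − E)² / E
  black solid: (110 − 118)² / 118 = 0.5424
  black white-spotted: (156 − 118)² / 118 = 12.2373
  brown solid: (115 − 118)² / 118 = 0.0763
  brown white-spotted: (91 − 118)² / 118 = 6.1780
χ² = 0.5424 + 12.2373 + 0.0763 + 6.1780 = 19.034

19.034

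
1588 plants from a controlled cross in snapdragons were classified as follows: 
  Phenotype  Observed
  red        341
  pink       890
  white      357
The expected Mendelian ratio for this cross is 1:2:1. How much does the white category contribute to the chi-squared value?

4.030

Under the 1:2:1 hypothesis (Σ ratio = 4, N = 1588):
  red: 1588 × 1/4 = 397
  pink: 1588 × 2/4 = 794
  white: 1588 × 1/4 = 397
Contribution of white: (357 − 397)² / 397 = 4.0302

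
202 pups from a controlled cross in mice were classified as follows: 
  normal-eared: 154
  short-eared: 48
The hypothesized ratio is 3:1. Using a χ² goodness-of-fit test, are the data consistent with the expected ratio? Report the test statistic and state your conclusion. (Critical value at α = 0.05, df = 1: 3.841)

0.165; consistent

Expected counts for N = 202 under a 3:1 ratio (total parts = 4):
  normal-eared: 202 × 3/4 = 151.5
  short-eared: 202 × 1/4 = 50.5
χ² = Σ (O − E)² / E
  normal-eared: (154 − 151.5)² / 151.5 = 0.0413
  short-eared: (48 − 50.5)² / 50.5 = 0.1238
χ² = 0.0413 + 0.1238 = 0.1651 ≈ 0.165
Degrees of freedom = 2 − 1 = 1; critical value at α = 0.05 is 3.841.
Since 0.165 < 3.841, we fail to reject the null hypothesis — the data are consistent with the 3:1 ratio.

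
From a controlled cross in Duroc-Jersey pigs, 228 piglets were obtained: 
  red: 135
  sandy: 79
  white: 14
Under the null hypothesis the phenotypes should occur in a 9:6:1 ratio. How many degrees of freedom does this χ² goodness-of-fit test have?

A goodness-of-fit test with 3 phenotype classes has df = 3 − 1 = 2.

2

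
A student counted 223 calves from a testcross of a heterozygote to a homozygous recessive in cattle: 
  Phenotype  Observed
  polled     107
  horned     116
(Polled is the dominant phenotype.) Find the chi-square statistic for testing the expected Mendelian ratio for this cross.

A testcross of a heterozygote (Aa × aa) gives a 1:1 phenotypic ratio.
Under the 1:1 hypothesis (Σ ratio = 2, N = 223):
  polled: 223 × 1/2 = 111.5
  horned: 223 × 1/2 = 111.5
χ² = Σ (O − E)² / E
  polled: (107 − 111.5)² / 111.5 = 0.1816
  horned: (116 − 111.5)² / 111.5 = 0.1816
χ² = 0.1816 + 0.1816 = 0.3632 ≈ 0.363

0.363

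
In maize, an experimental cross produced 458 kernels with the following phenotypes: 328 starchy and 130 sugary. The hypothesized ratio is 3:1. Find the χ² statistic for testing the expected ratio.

2.798

Expected counts for N = 458 under a 3:1 ratio (total parts = 4):
  starchy: 458 × 3/4 = 343.5
  sugary: 458 × 1/4 = 114.5
χ² = Σ (O − E)² / E
  starchy: (328 − 343.5)² / 343.5 = 0.6994
  sugary: (130 − 114.5)² / 114.5 = 2.0983
χ² = 0.6994 + 2.0983 = 2.7977 ≈ 2.798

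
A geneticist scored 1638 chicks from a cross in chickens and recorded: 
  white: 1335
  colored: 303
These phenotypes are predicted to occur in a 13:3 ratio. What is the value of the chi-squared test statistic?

0.068

Total ratio parts = 16. Expected numbers out of 1638:
  white: 1638 × 13/16 = 1330.875
  colored: 1638 × 3/16 = 307.125
χ² = Σ (O − E)² / E
  white: (1335 − 1330.875)² / 1330.875 = 0.0128
  colored: (303 − 307.125)² / 307.125 = 0.0554
χ² = 0.0128 + 0.0554 = 0.0682 ≈ 0.068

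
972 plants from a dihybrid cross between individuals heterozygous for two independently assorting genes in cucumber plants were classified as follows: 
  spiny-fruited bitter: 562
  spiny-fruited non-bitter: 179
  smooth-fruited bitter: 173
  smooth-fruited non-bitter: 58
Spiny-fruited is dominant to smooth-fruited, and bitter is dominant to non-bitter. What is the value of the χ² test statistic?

A dihybrid F₂ with independent assortment and complete dominance at both loci gives a 9:3:3:1 phenotypic ratio.
Total ratio parts = 16. Expected numbers out of 972:
  spiny-fruited bitter: 972 × 9/16 = 546.75
  spiny-fruited non-bitter: 972 × 3/16 = 182.25
  smooth-fruited bitter: 972 × 3/16 = 182.25
  smooth-fruited non-bitter: 972 × 1/16 = 60.75
χ² = Σ (O − E)² / E
  spiny-fruited bitter: (562 − 546.75)² / 546.75 = 0.4254
  spiny-fruited non-bitter: (179 − 182.25)² / 182.25 = 0.0580
  smooth-fruited bitter: (173 − 182.25)² / 182.25 = 0.4695
  smooth-fruited non-bitter: (58 − 60.75)² / 60.75 = 0.1245
χ² = 0.4254 + 0.0580 + 0.4695 + 0.1245 = 1.0774 ≈ 1.077

1.077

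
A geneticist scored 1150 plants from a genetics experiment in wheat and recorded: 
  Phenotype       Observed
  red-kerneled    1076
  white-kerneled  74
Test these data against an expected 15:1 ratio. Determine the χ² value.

0.067

The 15:1 ratio has 16 parts, so with N = 1150 the expected counts are:
  red-kerneled: 1150 × 15/16 = 1078.125
  white-kerneled: 1150 × 1/16 = 71.875
χ² = Σ (O − E)² / E
  red-kerneled: (1076 − 1078.125)² / 1078.125 = 0.0042
  white-kerneled: (74 − 71.875)² / 71.875 = 0.0628
χ² = 0.0042 + 0.0628 = 0.067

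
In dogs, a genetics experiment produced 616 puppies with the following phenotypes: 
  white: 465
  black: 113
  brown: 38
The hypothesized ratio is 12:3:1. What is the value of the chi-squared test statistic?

0.080

Expected counts for N = 616 under a 12:3:1 ratio (total parts = 16):
  white: 616 × 12/16 = 462
  black: 616 × 3/16 = 115.5
  brown: 616 × 1/16 = 38.5
χ² = Σ (O − E)² / E
  white: (465 − 462)² / 462 = 0.0195
  black: (113 − 115.5)² / 115.5 = 0.0541
  brown: (38 − 38.5)² / 38.5 = 0.0065
χ² = 0.0195 + 0.0541 + 0.0065 = 0.0801 ≈ 0.080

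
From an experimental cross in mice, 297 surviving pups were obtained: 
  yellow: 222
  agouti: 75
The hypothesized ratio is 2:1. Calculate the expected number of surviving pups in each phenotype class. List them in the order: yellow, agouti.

Total ratio parts = 3. Expected numbers out of 297:
  yellow: 297 × 2/3 = 198
  agouti: 297 × 1/3 = 99

198, 99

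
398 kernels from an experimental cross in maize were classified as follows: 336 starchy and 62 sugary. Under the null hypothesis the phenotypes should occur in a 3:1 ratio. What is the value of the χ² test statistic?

Under the 3:1 hypothesis (Σ ratio = 4, N = 398):
  starchy: 398 × 3/4 = 298.5
  sugary: 398 × 1/4 = 99.5
χ² = Σ (O − E)² / E
  starchy: (336 − 298.5)² / 298.5 = 4.7111
  sugary: (62 − 99.5)² / 99.5 = 14.1332
χ² = 4.7111 + 14.1332 = 18.8443 ≈ 18.844

18.844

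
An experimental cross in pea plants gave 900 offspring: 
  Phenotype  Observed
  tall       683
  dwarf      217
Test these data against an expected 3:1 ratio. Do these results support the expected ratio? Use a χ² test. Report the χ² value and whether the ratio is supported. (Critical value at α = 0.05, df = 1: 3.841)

The 3:1 ratio has 4 parts, so with N = 900 the expected counts are:
  tall: 900 × 3/4 = 675
  dwarf: 900 × 1/4 = 225
χ² = Σ (O − E)² / E
  tall: (683 − 675)² / 675 = 0.0948
  dwarf: (217 − 225)² / 225 = 0.2844
χ² = 0.0948 + 0.2844 = 0.3792 ≈ 0.379
Degrees of freedom = 2 − 1 = 1; critical value at α = 0.05 is 3.841.
Since 0.379 < 3.841, we fail to reject the null hypothesis — the data are consistent with the 3:1 ratio.

0.379; consistent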